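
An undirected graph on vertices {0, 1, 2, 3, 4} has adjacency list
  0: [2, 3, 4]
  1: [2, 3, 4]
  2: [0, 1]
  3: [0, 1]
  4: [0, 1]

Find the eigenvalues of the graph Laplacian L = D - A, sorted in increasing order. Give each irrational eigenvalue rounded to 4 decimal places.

[0, 2, 2, 3, 5]

With the vertex order [0, 1, 2, 3, 4], the degrees are [3, 3, 2, 2, 2], giving D = diag(3, 3, 2, 2, 2) and L = D - A. The multiplicity of 0 as a Laplacian eigenvalue equals the number of connected components. The eigenvalues sum to 12, which equals trace(L) = 2|E|.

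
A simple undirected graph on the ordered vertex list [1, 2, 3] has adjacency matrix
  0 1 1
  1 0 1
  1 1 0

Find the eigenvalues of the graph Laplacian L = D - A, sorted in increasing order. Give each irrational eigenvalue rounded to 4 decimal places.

[0, 3, 3]

Reading degrees in the order [1, 2, 3] gives [2, 2, 2]; set D = diag(2, 2, 2) and form L = D - A. Since every row of L sums to 0, the all-ones vector is in the kernel and 0 is an eigenvalue. The single zero eigenvalue shows the graph is connected. There is one zero in the spectrum, matching the 1 component.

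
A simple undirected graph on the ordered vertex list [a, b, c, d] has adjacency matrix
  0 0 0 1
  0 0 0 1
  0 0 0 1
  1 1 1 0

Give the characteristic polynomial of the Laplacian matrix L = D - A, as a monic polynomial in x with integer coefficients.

x^4 - 6x^3 + 9x^2 - 4x

Reading degrees in the order [a, b, c, d] gives [1, 1, 1, 3]; set D = diag(1, 1, 1, 3) and form L = D - A. Computing det(xI - L) by cofactor expansion (or equivalently via sum-over-permutations) gives x^4 - 6x^3 + 9x^2 - 4x. The constant term is 0 because L is singular (the all-ones vector lies in its kernel). The largest eigenvalue, 4, is at most the vertex count 4. The eigenvalues sum to 6, which equals trace(L) = 2|E|.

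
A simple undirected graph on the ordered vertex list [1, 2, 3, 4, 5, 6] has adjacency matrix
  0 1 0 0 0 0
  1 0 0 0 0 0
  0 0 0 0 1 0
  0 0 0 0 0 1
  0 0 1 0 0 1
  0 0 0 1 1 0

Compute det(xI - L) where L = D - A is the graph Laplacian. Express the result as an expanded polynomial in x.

x^6 - 8x^5 + 22x^4 - 24x^3 + 8x^2

Reading degrees in the order [1, 2, 3, 4, 5, 6] gives [1, 1, 1, 1, 2, 2]; set D = diag(1, 1, 1, 1, 2, 2) and form L = D - A. L has integer entries, so p(x) = det(xI - L) has integer coefficients. Expanding the determinant yields x^6 - 8x^5 + 22x^4 - 24x^3 + 8x^2. The coefficient of x^5 equals -trace(L) = -8, matching the sum of degrees. The eigenvalues sum to 8, which equals trace(L) = 2|E|.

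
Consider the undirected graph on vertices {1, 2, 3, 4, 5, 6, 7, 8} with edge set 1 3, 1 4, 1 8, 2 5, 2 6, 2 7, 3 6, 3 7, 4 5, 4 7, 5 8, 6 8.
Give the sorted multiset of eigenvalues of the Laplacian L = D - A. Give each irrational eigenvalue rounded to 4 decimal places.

Each diagonal entry of L is the vertex degree and each off-diagonal entry is -1 where an edge is present, 0 otherwise; in the order [1, 2, 3, 4, 5, 6, 7, 8] the diagonal is [3, 3, 3, 3, 3, 3, 3, 3]. Diagonalising L (or applying a numerical eigensolver to the 8x8 matrix) gives the spectrum above. The single zero eigenvalue shows the graph is connected. The largest eigenvalue, 6, is at most the vertex count 8.

[0, 2, 2, 2, 4, 4, 4, 6]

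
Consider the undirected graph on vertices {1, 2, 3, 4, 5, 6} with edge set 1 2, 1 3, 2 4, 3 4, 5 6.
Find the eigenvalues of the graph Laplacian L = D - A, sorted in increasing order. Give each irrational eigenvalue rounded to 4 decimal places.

[0, 0, 2, 2, 2, 4]

Reading degrees in the order [1, 2, 3, 4, 5, 6] gives [2, 2, 2, 2, 1, 1]; set D = diag(2, 2, 2, 2, 1, 1) and form L = D - A. Diagonalising L (or applying a numerical eigensolver to the 6x6 matrix) gives the spectrum above. The 2 zero eigenvalues correspond to the 2 connected components.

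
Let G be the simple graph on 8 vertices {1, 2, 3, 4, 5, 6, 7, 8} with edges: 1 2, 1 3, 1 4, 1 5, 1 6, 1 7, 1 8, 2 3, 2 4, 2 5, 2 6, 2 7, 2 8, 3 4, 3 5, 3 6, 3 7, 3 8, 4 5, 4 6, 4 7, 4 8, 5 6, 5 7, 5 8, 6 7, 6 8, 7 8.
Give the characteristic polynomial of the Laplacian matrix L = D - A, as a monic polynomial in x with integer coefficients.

x^8 - 56x^7 + 1344x^6 - 17920x^5 + 143360x^4 - 688128x^3 + 1835008x^2 - 2097152x

Reading degrees in the order [1, 2, 3, 4, 5, 6, 7, 8] gives [7, 7, 7, 7, 7, 7, 7, 7]; set D = diag(7, 7, 7, 7, 7, 7, 7, 7) and form L = D - A. Computing det(xI - L) by cofactor expansion (or equivalently via sum-over-permutations) gives x^8 - 56x^7 + 1344x^6 - 17920x^5 + 143360x^4 - 688128x^3 + 1835008x^2 - 2097152x. The constant term is 0 because L is singular (the all-ones vector lies in its kernel). By the matrix-tree theorem the graph has (1/8) * product of the nonzero eigenvalues = 262144 spanning trees.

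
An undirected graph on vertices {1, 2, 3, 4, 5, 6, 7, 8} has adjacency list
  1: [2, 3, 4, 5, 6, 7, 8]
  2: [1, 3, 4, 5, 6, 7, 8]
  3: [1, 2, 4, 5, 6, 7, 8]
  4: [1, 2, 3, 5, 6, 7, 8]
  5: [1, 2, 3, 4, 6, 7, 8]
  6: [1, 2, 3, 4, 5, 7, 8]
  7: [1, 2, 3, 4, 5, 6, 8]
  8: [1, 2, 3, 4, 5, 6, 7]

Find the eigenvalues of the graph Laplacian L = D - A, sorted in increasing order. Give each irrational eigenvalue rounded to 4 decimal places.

[0, 8, 8, 8, 8, 8, 8, 8]

Each diagonal entry of L is the vertex degree and each off-diagonal entry is -1 where an edge is present, 0 otherwise; in the order [1, 2, 3, 4, 5, 6, 7, 8] the diagonal is [7, 7, 7, 7, 7, 7, 7, 7]. Since every row of L sums to 0, the all-ones vector is in the kernel and 0 is an eigenvalue. The largest eigenvalue, 8, is at most the vertex count 8.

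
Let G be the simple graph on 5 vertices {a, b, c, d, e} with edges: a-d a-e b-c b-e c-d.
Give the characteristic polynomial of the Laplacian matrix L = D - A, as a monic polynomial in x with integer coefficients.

x^5 - 10x^4 + 35x^3 - 50x^2 + 25x

Reading degrees in the order [a, b, c, d, e] gives [2, 2, 2, 2, 2]; set D = diag(2, 2, 2, 2, 2) and form L = D - A. Computing det(xI - L) by cofactor expansion (or equivalently via sum-over-permutations) gives x^5 - 10x^4 + 35x^3 - 50x^2 + 25x. The constant term is 0 because L is singular (the all-ones vector lies in its kernel).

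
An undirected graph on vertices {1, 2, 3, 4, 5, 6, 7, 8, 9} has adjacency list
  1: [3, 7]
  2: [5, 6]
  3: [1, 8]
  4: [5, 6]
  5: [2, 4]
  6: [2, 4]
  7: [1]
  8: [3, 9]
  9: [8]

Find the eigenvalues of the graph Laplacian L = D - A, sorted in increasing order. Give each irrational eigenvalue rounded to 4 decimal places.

Each diagonal entry of L is the vertex degree and each off-diagonal entry is -1 where an edge is present, 0 otherwise; in the order [1, 2, 3, 4, 5, 6, 7, 8, 9] the diagonal is [2, 2, 2, 2, 2, 2, 1, 2, 1]. Since every row of L sums to 0, the all-ones vector is in the kernel and 0 is an eigenvalue. The 2 zero eigenvalues correspond to the 2 connected components. There are 2 zeros in the spectrum, matching the 2 components.

[0, 0, 0.3820, 1.3820, 2, 2, 2.6180, 3.6180, 4]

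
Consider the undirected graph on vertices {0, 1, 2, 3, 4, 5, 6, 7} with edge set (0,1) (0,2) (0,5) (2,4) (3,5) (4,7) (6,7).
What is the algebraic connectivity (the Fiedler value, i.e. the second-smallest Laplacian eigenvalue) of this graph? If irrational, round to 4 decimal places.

With the vertex order [0, 1, 2, 3, 4, 5, 6, 7], the degrees are [3, 1, 2, 1, 2, 2, 1, 2], giving D = diag(3, 1, 2, 1, 2, 2, 1, 2) and L = D - A. Computing the eigenvalues of L and sorting gives [0, 0.1864, 0.5858, 1, 2, 2.4707, 3.4142, 4.3429]. The Fiedler value lambda_2 = 0.1864 is strictly positive, so the graph is connected. The largest eigenvalue, 4.3429, is at most the vertex count 8.

0.1864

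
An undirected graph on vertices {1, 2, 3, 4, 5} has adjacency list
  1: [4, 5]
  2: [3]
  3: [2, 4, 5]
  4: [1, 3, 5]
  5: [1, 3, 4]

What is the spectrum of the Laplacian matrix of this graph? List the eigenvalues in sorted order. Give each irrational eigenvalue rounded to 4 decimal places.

Each diagonal entry of L is the vertex degree and each off-diagonal entry is -1 where an edge is present, 0 otherwise; in the order [1, 2, 3, 4, 5] the diagonal is [2, 1, 3, 3, 3]. The multiplicity of 0 as a Laplacian eigenvalue equals the number of connected components. The single zero eigenvalue shows the graph is connected. There is one zero in the spectrum, matching the 1 component.

[0, 0.8299, 2.6889, 4, 4.4812]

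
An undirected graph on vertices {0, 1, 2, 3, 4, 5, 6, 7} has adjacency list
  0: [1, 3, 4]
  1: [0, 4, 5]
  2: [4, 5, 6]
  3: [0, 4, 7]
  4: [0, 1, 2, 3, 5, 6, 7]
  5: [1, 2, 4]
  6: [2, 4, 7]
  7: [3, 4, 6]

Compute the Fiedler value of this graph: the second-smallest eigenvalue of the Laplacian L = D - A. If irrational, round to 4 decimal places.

Each diagonal entry of L is the vertex degree and each off-diagonal entry is -1 where an edge is present, 0 otherwise; in the order [0, 1, 2, 3, 4, 5, 6, 7] the diagonal is [3, 3, 3, 3, 7, 3, 3, 3]. The sorted Laplacian eigenvalues are [0, 1.7530, 1.7530, 3.4450, 3.4450, 4.8019, 4.8019, 8]; the algebraic connectivity is the second entry, 1.7530. There is one zero in the spectrum, matching the 1 component. By the matrix-tree theorem the graph has (1/8) * product of the nonzero eigenvalues = 841 spanning trees.

1.7530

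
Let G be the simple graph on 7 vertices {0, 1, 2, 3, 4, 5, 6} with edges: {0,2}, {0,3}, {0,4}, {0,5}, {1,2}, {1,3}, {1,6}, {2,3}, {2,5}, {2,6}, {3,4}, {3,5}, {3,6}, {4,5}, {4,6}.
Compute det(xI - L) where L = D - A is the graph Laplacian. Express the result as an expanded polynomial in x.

x^7 - 30x^6 + 368x^5 - 2358x^4 + 8303x^3 - 15180x^2 + 11200x

With the vertex order [0, 1, 2, 3, 4, 5, 6], the degrees are [4, 3, 5, 6, 4, 4, 4], giving D = diag(4, 3, 5, 6, 4, 4, 4) and L = D - A. L has integer entries, so p(x) = det(xI - L) has integer coefficients. Expanding the determinant yields x^7 - 30x^6 + 368x^5 - 2358x^4 + 8303x^3 - 15180x^2 + 11200x. Since p(0) = det(-L) = 0, x divides p(x). The largest eigenvalue, 7, is at most the vertex count 7.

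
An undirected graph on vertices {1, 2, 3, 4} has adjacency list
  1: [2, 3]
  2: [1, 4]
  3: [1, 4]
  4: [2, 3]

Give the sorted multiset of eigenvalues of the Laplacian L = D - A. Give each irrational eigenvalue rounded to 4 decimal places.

[0, 2, 2, 4]

Reading degrees in the order [1, 2, 3, 4] gives [2, 2, 2, 2]; set D = diag(2, 2, 2, 2) and form L = D - A. Diagonalising L (or applying a numerical eigensolver to the 4x4 matrix) gives the spectrum above. The single zero eigenvalue shows the graph is connected. The largest eigenvalue, 4, is at most the vertex count 4. There is one zero in the spectrum, matching the 1 component.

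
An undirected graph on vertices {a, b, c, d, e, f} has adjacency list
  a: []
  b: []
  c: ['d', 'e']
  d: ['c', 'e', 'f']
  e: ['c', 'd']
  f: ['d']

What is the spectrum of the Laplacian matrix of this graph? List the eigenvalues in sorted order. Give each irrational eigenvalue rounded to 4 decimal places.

Each diagonal entry of L is the vertex degree and each off-diagonal entry is -1 where an edge is present, 0 otherwise; in the order [a, b, c, d, e, f] the diagonal is [0, 0, 2, 3, 2, 1]. Since every row of L sums to 0, the all-ones vector is in the kernel and 0 is an eigenvalue. The 3 zero eigenvalues correspond to the 3 connected components. The eigenvalues sum to 8, which equals trace(L) = 2|E|. The largest eigenvalue, 4, is at most the vertex count 6.

[0, 0, 0, 1, 3, 4]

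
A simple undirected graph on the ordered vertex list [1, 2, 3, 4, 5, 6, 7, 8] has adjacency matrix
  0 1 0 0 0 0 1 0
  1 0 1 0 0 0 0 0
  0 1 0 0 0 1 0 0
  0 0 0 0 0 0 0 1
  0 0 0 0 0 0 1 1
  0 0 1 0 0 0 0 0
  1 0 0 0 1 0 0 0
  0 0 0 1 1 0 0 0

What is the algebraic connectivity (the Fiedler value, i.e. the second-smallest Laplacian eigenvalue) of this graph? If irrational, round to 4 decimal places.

0.1522

Each diagonal entry of L is the vertex degree and each off-diagonal entry is -1 where an edge is present, 0 otherwise; in the order [1, 2, 3, 4, 5, 6, 7, 8] the diagonal is [2, 2, 2, 1, 2, 1, 2, 2]. Computing the eigenvalues of L and sorting gives [0, 0.1522, 0.5858, 1.2346, 2, 2.7654, 3.4142, 3.8478]. The Fiedler value lambda_2 = 0.1522 is strictly positive, so the graph is connected. The eigenvalues sum to 14, which equals trace(L) = 2|E|.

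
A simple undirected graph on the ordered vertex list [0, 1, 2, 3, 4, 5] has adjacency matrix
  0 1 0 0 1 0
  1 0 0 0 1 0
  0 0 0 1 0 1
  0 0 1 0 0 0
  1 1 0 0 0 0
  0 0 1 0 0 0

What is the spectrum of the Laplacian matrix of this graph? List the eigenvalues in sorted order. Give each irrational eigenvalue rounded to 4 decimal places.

With the vertex order [0, 1, 2, 3, 4, 5], the degrees are [2, 2, 2, 1, 2, 1], giving D = diag(2, 2, 2, 1, 2, 1) and L = D - A. Diagonalising L (or applying a numerical eigensolver to the 6x6 matrix) gives the spectrum above. The 2 zero eigenvalues correspond to the 2 connected components. The eigenvalues sum to 10, which equals trace(L) = 2|E|.

[0, 0, 1, 3, 3, 3]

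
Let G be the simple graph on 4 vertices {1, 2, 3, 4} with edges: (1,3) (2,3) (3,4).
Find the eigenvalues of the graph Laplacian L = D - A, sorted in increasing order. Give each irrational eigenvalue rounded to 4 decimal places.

[0, 1, 1, 4]

Reading degrees in the order [1, 2, 3, 4] gives [1, 1, 3, 1]; set D = diag(1, 1, 3, 1) and form L = D - A. The multiplicity of 0 as a Laplacian eigenvalue equals the number of connected components. The single zero eigenvalue shows the graph is connected. There is one zero in the spectrum, matching the 1 component.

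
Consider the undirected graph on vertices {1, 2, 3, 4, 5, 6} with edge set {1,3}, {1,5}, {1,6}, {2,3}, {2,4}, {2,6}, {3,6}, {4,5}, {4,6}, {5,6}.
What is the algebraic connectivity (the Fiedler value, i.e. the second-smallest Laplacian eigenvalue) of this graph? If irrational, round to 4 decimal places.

2.3820

Each diagonal entry of L is the vertex degree and each off-diagonal entry is -1 where an edge is present, 0 otherwise; in the order [1, 2, 3, 4, 5, 6] the diagonal is [3, 3, 3, 3, 3, 5]. Computing the eigenvalues of L and sorting gives [0, 2.3820, 2.3820, 4.6180, 4.6180, 6]. The Fiedler value lambda_2 = 2.3820 is strictly positive, so the graph is connected. The eigenvalues sum to 20, which equals trace(L) = 2|E|. There is one zero in the spectrum, matching the 1 component.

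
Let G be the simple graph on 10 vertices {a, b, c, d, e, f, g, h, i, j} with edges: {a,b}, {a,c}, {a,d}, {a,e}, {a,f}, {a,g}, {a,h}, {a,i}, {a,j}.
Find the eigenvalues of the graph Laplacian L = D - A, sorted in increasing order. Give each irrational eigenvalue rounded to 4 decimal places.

[0, 1, 1, 1, 1, 1, 1, 1, 1, 10]

Each diagonal entry of L is the vertex degree and each off-diagonal entry is -1 where an edge is present, 0 otherwise; in the order [a, b, c, d, e, f, g, h, i, j] the diagonal is [9, 1, 1, 1, 1, 1, 1, 1, 1, 1]. Diagonalising L (or applying a numerical eigensolver to the 10x10 matrix) gives the spectrum above. The single zero eigenvalue shows the graph is connected. The largest eigenvalue, 10, is at most the vertex count 10.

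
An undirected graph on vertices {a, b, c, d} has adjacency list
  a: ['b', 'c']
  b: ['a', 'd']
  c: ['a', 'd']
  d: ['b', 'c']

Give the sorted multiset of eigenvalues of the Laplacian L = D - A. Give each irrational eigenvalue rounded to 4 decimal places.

Each diagonal entry of L is the vertex degree and each off-diagonal entry is -1 where an edge is present, 0 otherwise; in the order [a, b, c, d] the diagonal is [2, 2, 2, 2]. Diagonalising L (or applying a numerical eigensolver to the 4x4 matrix) gives the spectrum above.

[0, 2, 2, 4]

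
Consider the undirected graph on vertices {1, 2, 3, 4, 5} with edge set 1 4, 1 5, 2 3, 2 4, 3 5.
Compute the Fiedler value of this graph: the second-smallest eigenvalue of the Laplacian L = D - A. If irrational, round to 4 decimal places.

Each diagonal entry of L is the vertex degree and each off-diagonal entry is -1 where an edge is present, 0 otherwise; in the order [1, 2, 3, 4, 5] the diagonal is [2, 2, 2, 2, 2]. Computing the eigenvalues of L and sorting gives [0, 1.3820, 1.3820, 3.6180, 3.6180]. The Fiedler value lambda_2 = 1.3820 is strictly positive, so the graph is connected. There is one zero in the spectrum, matching the 1 component.

1.3820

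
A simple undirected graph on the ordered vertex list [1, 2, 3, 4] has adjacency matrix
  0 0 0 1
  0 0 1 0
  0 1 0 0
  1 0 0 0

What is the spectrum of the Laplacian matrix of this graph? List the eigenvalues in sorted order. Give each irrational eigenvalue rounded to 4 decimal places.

[0, 0, 2, 2]

Each diagonal entry of L is the vertex degree and each off-diagonal entry is -1 where an edge is present, 0 otherwise; in the order [1, 2, 3, 4] the diagonal is [1, 1, 1, 1]. L is symmetric positive semidefinite, so every eigenvalue is real and nonnegative. The 2 zero eigenvalues correspond to the 2 connected components. The eigenvalues sum to 4, which equals trace(L) = 2|E|.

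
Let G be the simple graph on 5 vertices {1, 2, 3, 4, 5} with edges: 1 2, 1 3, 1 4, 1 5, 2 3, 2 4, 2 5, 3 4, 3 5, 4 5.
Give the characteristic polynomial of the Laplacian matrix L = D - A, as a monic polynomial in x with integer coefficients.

With the vertex order [1, 2, 3, 4, 5], the degrees are [4, 4, 4, 4, 4], giving D = diag(4, 4, 4, 4, 4) and L = D - A. L has integer entries, so p(x) = det(xI - L) has integer coefficients. Expanding the determinant yields x^5 - 20x^4 + 150x^3 - 500x^2 + 625x. Since p(0) = det(-L) = 0, x divides p(x). The eigenvalues sum to 20, which equals trace(L) = 2|E|.

x^5 - 20x^4 + 150x^3 - 500x^2 + 625x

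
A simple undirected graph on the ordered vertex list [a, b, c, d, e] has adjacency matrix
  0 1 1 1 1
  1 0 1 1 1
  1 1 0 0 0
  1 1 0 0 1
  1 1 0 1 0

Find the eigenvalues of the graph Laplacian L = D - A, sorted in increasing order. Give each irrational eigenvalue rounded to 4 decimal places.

Reading degrees in the order [a, b, c, d, e] gives [4, 4, 2, 3, 3]; set D = diag(4, 4, 2, 3, 3) and form L = D - A. Since every row of L sums to 0, the all-ones vector is in the kernel and 0 is an eigenvalue. The single zero eigenvalue shows the graph is connected. By the matrix-tree theorem the graph has (1/5) * product of the nonzero eigenvalues = 40 spanning trees.

[0, 2, 4, 5, 5]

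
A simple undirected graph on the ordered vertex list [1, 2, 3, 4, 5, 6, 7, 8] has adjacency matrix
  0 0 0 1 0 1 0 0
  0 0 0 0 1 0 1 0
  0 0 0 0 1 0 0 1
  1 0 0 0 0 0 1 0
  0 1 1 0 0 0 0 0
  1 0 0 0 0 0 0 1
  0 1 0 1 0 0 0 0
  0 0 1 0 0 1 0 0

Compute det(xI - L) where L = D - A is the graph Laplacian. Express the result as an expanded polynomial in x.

Each diagonal entry of L is the vertex degree and each off-diagonal entry is -1 where an edge is present, 0 otherwise; in the order [1, 2, 3, 4, 5, 6, 7, 8] the diagonal is [2, 2, 2, 2, 2, 2, 2, 2]. Computing det(xI - L) by cofactor expansion (or equivalently via sum-over-permutations) gives x^8 - 16x^7 + 104x^6 - 352x^5 + 660x^4 - 672x^3 + 336x^2 - 64x. Since p(0) = det(-L) = 0, x divides p(x). By the matrix-tree theorem the graph has (1/8) * product of the nonzero eigenvalues = 8 spanning trees.

x^8 - 16x^7 + 104x^6 - 352x^5 + 660x^4 - 672x^3 + 336x^2 - 64x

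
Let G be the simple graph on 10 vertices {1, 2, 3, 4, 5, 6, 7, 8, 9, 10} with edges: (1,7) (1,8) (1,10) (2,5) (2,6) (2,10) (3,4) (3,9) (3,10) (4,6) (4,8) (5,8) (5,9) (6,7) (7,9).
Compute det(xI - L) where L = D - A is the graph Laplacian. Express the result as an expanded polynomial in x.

Reading degrees in the order [1, 2, 3, 4, 5, 6, 7, 8, 9, 10] gives [3, 3, 3, 3, 3, 3, 3, 3, 3, 3]; set D = diag(3, 3, 3, 3, 3, 3, 3, 3, 3, 3) and form L = D - A. L has integer entries, so p(x) = det(xI - L) has integer coefficients. Expanding the determinant yields x^10 - 30x^9 + 390x^8 - 2880x^7 + 13305x^6 - 39882x^5 + 77640x^4 - 94800x^3 + 66000x^2 - 20000x. The constant term is 0 because L is singular (the all-ones vector lies in its kernel). By the matrix-tree theorem the graph has (1/10) * product of the nonzero eigenvalues = 2000 spanning trees.

x^10 - 30x^9 + 390x^8 - 2880x^7 + 13305x^6 - 39882x^5 + 77640x^4 - 94800x^3 + 66000x^2 - 20000x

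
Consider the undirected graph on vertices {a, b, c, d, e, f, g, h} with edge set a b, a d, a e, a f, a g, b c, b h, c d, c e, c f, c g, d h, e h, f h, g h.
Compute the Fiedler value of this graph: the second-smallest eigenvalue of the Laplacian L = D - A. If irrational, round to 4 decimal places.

Reading degrees in the order [a, b, c, d, e, f, g, h] gives [5, 3, 5, 3, 3, 3, 3, 5]; set D = diag(5, 3, 5, 3, 3, 3, 3, 5) and form L = D - A. The sorted Laplacian eigenvalues are [0, 3, 3, 3, 3, 5, 5, 8]; the algebraic connectivity is the second entry, 3. There is one zero in the spectrum, matching the 1 component.

3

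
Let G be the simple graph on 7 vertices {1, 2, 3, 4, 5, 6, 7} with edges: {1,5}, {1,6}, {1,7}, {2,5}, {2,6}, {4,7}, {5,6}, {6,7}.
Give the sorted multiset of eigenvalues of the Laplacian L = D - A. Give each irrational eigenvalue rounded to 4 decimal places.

[0, 0, 0.7312, 2.1353, 3.4659, 4.5494, 5.1183]

Each diagonal entry of L is the vertex degree and each off-diagonal entry is -1 where an edge is present, 0 otherwise; in the order [1, 2, 3, 4, 5, 6, 7] the diagonal is [3, 2, 0, 1, 3, 4, 3]. Diagonalising L (or applying a numerical eigensolver to the 7x7 matrix) gives the spectrum above. The 2 zero eigenvalues correspond to the 2 connected components. The largest eigenvalue, 5.1183, is at most the vertex count 7. There are 2 zeros in the spectrum, matching the 2 components.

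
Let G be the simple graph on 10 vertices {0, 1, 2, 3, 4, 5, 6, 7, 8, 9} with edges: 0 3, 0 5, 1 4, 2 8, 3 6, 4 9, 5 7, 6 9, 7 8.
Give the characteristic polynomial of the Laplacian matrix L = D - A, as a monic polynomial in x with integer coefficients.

Each diagonal entry of L is the vertex degree and each off-diagonal entry is -1 where an edge is present, 0 otherwise; in the order [0, 1, 2, 3, 4, 5, 6, 7, 8, 9] the diagonal is [2, 1, 1, 2, 2, 2, 2, 2, 2, 2]. L has integer entries, so p(x) = det(xI - L) has integer coefficients. Expanding the determinant yields x^10 - 18x^9 + 136x^8 - 560x^7 + 1365x^6 - 2002x^5 + 1716x^4 - 792x^3 + 165x^2 - 10x. Since p(0) = det(-L) = 0, x divides p(x). The eigenvalues sum to 18, which equals trace(L) = 2|E|. By the matrix-tree theorem the graph has (1/10) * product of the nonzero eigenvalues = 1 spanning tree.

x^10 - 18x^9 + 136x^8 - 560x^7 + 1365x^6 - 2002x^5 + 1716x^4 - 792x^3 + 165x^2 - 10x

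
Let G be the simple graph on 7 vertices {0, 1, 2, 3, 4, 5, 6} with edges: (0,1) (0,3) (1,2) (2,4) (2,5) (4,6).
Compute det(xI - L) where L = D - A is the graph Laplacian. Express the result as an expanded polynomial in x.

With the vertex order [0, 1, 2, 3, 4, 5, 6], the degrees are [2, 2, 3, 1, 2, 1, 1], giving D = diag(2, 2, 3, 1, 2, 1, 1) and L = D - A. Computing det(xI - L) by cofactor expansion (or equivalently via sum-over-permutations) gives x^7 - 12x^6 + 54x^5 - 114x^4 + 115x^3 - 50x^2 + 7x. The coefficient of x^6 equals -trace(L) = -12, matching the sum of degrees.

x^7 - 12x^6 + 54x^5 - 114x^4 + 115x^3 - 50x^2 + 7x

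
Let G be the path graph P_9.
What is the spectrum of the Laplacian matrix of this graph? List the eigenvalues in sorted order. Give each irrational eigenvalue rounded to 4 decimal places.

The graph has 9 vertices and degree multiset [2, 2, 2, 2, 2, 2, 2, 1, 1]; D is the diagonal matrix of degrees and L = D - A. Since every row of L sums to 0, the all-ones vector is in the kernel and 0 is an eigenvalue. The single zero eigenvalue shows the graph is connected. The eigenvalues sum to 16, which equals trace(L) = 2|E|.

[0, 0.1206, 0.4679, 1, 1.6527, 2.3473, 3, 3.5321, 3.8794]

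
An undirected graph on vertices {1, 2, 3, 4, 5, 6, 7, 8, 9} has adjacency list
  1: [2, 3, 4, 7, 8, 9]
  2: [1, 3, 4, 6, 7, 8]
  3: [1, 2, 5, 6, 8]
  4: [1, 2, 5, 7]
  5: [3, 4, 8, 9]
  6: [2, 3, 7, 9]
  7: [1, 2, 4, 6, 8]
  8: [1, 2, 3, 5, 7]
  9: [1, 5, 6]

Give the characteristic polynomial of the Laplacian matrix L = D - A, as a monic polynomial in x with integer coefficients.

Reading degrees in the order [1, 2, 3, 4, 5, 6, 7, 8, 9] gives [6, 6, 5, 4, 4, 4, 5, 5, 3]; set D = diag(6, 6, 5, 4, 4, 4, 5, 5, 3) and form L = D - A. L has integer entries, so p(x) = det(xI - L) has integer coefficients. Expanding the determinant yields x^9 - 42x^8 + 759x^7 - 7702x^6 + 47964x^5 - 187572x^4 + 449556x^3 - 603392x^2 + 347067x. The coefficient of x^8 equals -trace(L) = -42, matching the sum of degrees. There is one zero in the spectrum, matching the 1 component. The eigenvalues sum to 42, which equals trace(L) = 2|E|.

x^9 - 42x^8 + 759x^7 - 7702x^6 + 47964x^5 - 187572x^4 + 449556x^3 - 603392x^2 + 347067x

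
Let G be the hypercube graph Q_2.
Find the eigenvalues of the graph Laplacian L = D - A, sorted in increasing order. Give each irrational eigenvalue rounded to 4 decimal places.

The graph has 4 vertices and degree multiset [2, 2, 2, 2]; D is the diagonal matrix of degrees and L = D - A. The multiplicity of 0 as a Laplacian eigenvalue equals the number of connected components. There is one zero in the spectrum, matching the 1 component. The eigenvalues sum to 8, which equals trace(L) = 2|E|.

[0, 2, 2, 4]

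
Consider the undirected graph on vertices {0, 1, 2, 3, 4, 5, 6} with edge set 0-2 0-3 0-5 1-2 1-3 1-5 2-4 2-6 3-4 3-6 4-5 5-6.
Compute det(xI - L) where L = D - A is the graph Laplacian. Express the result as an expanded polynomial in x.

x^7 - 24x^6 + 234x^5 - 1192x^4 + 3357x^3 - 4968x^2 + 3024x

Each diagonal entry of L is the vertex degree and each off-diagonal entry is -1 where an edge is present, 0 otherwise; in the order [0, 1, 2, 3, 4, 5, 6] the diagonal is [3, 3, 4, 4, 3, 4, 3]. Computing det(xI - L) by cofactor expansion (or equivalently via sum-over-permutations) gives x^7 - 24x^6 + 234x^5 - 1192x^4 + 3357x^3 - 4968x^2 + 3024x. The constant term is 0 because L is singular (the all-ones vector lies in its kernel). By the matrix-tree theorem the graph has (1/7) * product of the nonzero eigenvalues = 432 spanning trees. The largest eigenvalue, 7, is at most the vertex count 7.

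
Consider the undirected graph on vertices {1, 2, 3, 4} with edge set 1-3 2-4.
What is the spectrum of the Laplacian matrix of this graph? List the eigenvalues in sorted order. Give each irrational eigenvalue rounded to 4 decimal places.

Each diagonal entry of L is the vertex degree and each off-diagonal entry is -1 where an edge is present, 0 otherwise; in the order [1, 2, 3, 4] the diagonal is [1, 1, 1, 1]. Since every row of L sums to 0, the all-ones vector is in the kernel and 0 is an eigenvalue. The 2 zero eigenvalues correspond to the 2 connected components. The eigenvalues sum to 4, which equals trace(L) = 2|E|.

[0, 0, 2, 2]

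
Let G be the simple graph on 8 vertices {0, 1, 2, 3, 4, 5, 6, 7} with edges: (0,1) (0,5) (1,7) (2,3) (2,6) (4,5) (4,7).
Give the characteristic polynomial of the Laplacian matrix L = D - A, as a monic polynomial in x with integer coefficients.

x^8 - 14x^7 + 78x^6 - 220x^5 + 330x^4 - 250x^3 + 75x^2

Reading degrees in the order [0, 1, 2, 3, 4, 5, 6, 7] gives [2, 2, 2, 1, 2, 2, 1, 2]; set D = diag(2, 2, 2, 1, 2, 2, 1, 2) and form L = D - A. Computing det(xI - L) by cofactor expansion (or equivalently via sum-over-permutations) gives x^8 - 14x^7 + 78x^6 - 220x^5 + 330x^4 - 250x^3 + 75x^2. Since p(0) = det(-L) = 0, x divides p(x). There are 2 zeros in the spectrum, matching the 2 components.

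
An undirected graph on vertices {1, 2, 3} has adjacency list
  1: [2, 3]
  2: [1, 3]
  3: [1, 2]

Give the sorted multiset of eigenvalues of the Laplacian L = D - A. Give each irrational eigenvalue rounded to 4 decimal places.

[0, 3, 3]

Each diagonal entry of L is the vertex degree and each off-diagonal entry is -1 where an edge is present, 0 otherwise; in the order [1, 2, 3] the diagonal is [2, 2, 2]. Diagonalising L (or applying a numerical eigensolver to the 3x3 matrix) gives the spectrum above. The single zero eigenvalue shows the graph is connected. By the matrix-tree theorem the graph has (1/3) * product of the nonzero eigenvalues = 3 spanning trees.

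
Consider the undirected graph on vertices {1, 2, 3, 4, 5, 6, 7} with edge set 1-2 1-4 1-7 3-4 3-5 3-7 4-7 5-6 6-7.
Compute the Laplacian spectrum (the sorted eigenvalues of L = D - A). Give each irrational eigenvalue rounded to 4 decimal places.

[0, 0.6239, 1.5858, 2.4048, 3.5952, 4.4142, 5.3761]

With the vertex order [1, 2, 3, 4, 5, 6, 7], the degrees are [3, 1, 3, 3, 2, 2, 4], giving D = diag(3, 1, 3, 3, 2, 2, 4) and L = D - A. Since every row of L sums to 0, the all-ones vector is in the kernel and 0 is an eigenvalue.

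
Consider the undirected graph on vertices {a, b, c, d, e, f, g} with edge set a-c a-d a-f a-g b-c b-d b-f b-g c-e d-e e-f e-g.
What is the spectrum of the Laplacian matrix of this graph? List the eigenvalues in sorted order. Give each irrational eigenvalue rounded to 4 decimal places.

Each diagonal entry of L is the vertex degree and each off-diagonal entry is -1 where an edge is present, 0 otherwise; in the order [a, b, c, d, e, f, g] the diagonal is [4, 4, 3, 3, 4, 3, 3]. The multiplicity of 0 as a Laplacian eigenvalue equals the number of connected components. The single zero eigenvalue shows the graph is connected.

[0, 3, 3, 3, 4, 4, 7]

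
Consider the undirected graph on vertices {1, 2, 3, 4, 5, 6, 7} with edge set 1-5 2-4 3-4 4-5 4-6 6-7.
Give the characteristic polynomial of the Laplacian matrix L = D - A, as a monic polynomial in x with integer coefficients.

x^7 - 12x^6 + 52x^5 - 104x^4 + 100x^3 - 44x^2 + 7x

Reading degrees in the order [1, 2, 3, 4, 5, 6, 7] gives [1, 1, 1, 4, 2, 2, 1]; set D = diag(1, 1, 1, 4, 2, 2, 1) and form L = D - A. Computing det(xI - L) by cofactor expansion (or equivalently via sum-over-permutations) gives x^7 - 12x^6 + 52x^5 - 104x^4 + 100x^3 - 44x^2 + 7x. Since p(0) = det(-L) = 0, x divides p(x). By the matrix-tree theorem the graph has (1/7) * product of the nonzero eigenvalues = 1 spanning tree.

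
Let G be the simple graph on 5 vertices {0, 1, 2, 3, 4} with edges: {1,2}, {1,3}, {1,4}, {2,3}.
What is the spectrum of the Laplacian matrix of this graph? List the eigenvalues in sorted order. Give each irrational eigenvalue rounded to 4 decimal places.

Each diagonal entry of L is the vertex degree and each off-diagonal entry is -1 where an edge is present, 0 otherwise; in the order [0, 1, 2, 3, 4] the diagonal is [0, 3, 2, 2, 1]. Since every row of L sums to 0, the all-ones vector is in the kernel and 0 is an eigenvalue. The 2 zero eigenvalues correspond to the 2 connected components. The largest eigenvalue, 4, is at most the vertex count 5.

[0, 0, 1, 3, 4]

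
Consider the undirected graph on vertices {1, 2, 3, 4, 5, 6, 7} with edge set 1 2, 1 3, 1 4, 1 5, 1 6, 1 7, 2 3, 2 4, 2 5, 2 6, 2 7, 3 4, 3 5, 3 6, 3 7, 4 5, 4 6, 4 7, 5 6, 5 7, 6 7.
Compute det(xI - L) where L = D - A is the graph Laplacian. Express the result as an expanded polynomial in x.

x^7 - 42x^6 + 735x^5 - 6860x^4 + 36015x^3 - 100842x^2 + 117649x

Reading degrees in the order [1, 2, 3, 4, 5, 6, 7] gives [6, 6, 6, 6, 6, 6, 6]; set D = diag(6, 6, 6, 6, 6, 6, 6) and form L = D - A. Computing det(xI - L) by cofactor expansion (or equivalently via sum-over-permutations) gives x^7 - 42x^6 + 735x^5 - 6860x^4 + 36015x^3 - 100842x^2 + 117649x. The constant term is 0 because L is singular (the all-ones vector lies in its kernel). The largest eigenvalue, 7, is at most the vertex count 7.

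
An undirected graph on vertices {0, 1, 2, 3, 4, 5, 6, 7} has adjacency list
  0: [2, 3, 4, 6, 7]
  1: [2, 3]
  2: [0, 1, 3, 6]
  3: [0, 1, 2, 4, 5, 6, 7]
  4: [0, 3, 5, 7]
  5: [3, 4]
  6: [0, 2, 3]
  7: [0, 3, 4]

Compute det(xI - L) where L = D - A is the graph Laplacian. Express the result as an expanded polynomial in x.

x^8 - 30x^7 + 369x^6 - 2404x^5 + 8924x^4 - 18804x^3 + 20775x^2 - 9272x

Reading degrees in the order [0, 1, 2, 3, 4, 5, 6, 7] gives [5, 2, 4, 7, 4, 2, 3, 3]; set D = diag(5, 2, 4, 7, 4, 2, 3, 3) and form L = D - A. L has integer entries, so p(x) = det(xI - L) has integer coefficients. Expanding the determinant yields x^8 - 30x^7 + 369x^6 - 2404x^5 + 8924x^4 - 18804x^3 + 20775x^2 - 9272x. The coefficient of x^7 equals -trace(L) = -30, matching the sum of degrees.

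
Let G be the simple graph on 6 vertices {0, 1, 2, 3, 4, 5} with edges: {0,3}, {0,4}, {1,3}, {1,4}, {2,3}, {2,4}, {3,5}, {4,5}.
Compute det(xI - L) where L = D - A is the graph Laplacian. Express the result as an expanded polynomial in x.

x^6 - 16x^5 + 96x^4 - 272x^3 + 368x^2 - 192x

Reading degrees in the order [0, 1, 2, 3, 4, 5] gives [2, 2, 2, 4, 4, 2]; set D = diag(2, 2, 2, 4, 4, 2) and form L = D - A. The eigenvalues of L are [0, 2, 2, 2, 4, 6]; the characteristic polynomial is the product of (x - lambda_i), which multiplies out to x^6 - 16x^5 + 96x^4 - 272x^3 + 368x^2 - 192x. The constant term is 0 because L is singular (the all-ones vector lies in its kernel). There is one zero in the spectrum, matching the 1 component. The eigenvalues sum to 16, which equals trace(L) = 2|E|.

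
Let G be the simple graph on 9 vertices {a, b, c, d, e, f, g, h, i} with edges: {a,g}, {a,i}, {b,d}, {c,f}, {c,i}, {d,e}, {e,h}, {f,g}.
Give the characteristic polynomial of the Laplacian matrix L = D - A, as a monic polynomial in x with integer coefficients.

x^9 - 16x^8 + 105x^7 - 364x^6 + 715x^5 - 790x^4 + 450x^3 - 100x^2

Each diagonal entry of L is the vertex degree and each off-diagonal entry is -1 where an edge is present, 0 otherwise; in the order [a, b, c, d, e, f, g, h, i] the diagonal is [2, 1, 2, 2, 2, 2, 2, 1, 2]. Computing det(xI - L) by cofactor expansion (or equivalently via sum-over-permutations) gives x^9 - 16x^8 + 105x^7 - 364x^6 + 715x^5 - 790x^4 + 450x^3 - 100x^2. The coefficient of x^8 equals -trace(L) = -16, matching the sum of degrees. The eigenvalues sum to 16, which equals trace(L) = 2|E|. There are 2 zeros in the spectrum, matching the 2 components.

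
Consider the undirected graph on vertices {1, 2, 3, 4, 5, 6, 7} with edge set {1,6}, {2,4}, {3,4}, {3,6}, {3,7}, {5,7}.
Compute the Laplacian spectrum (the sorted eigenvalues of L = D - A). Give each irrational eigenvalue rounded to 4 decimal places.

[0, 0.3820, 0.3820, 1.5858, 2.6180, 2.6180, 4.4142]

Each diagonal entry of L is the vertex degree and each off-diagonal entry is -1 where an edge is present, 0 otherwise; in the order [1, 2, 3, 4, 5, 6, 7] the diagonal is [1, 1, 3, 2, 1, 2, 2]. Diagonalising L (or applying a numerical eigensolver to the 7x7 matrix) gives the spectrum above. The largest eigenvalue, 4.4142, is at most the vertex count 7.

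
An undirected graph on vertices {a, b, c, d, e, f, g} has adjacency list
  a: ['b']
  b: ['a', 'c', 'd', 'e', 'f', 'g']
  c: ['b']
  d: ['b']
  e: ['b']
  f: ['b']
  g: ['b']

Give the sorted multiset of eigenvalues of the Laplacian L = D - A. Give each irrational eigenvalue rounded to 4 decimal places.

With the vertex order [a, b, c, d, e, f, g], the degrees are [1, 6, 1, 1, 1, 1, 1], giving D = diag(1, 6, 1, 1, 1, 1, 1) and L = D - A. Since every row of L sums to 0, the all-ones vector is in the kernel and 0 is an eigenvalue. The single zero eigenvalue shows the graph is connected.

[0, 1, 1, 1, 1, 1, 7]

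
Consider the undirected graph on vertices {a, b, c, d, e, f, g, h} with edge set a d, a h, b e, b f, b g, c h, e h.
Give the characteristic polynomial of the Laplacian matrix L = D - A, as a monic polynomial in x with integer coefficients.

x^8 - 14x^7 + 76x^6 - 204x^5 + 288x^4 - 210x^3 + 71x^2 - 8x

With the vertex order [a, b, c, d, e, f, g, h], the degrees are [2, 3, 1, 1, 2, 1, 1, 3], giving D = diag(2, 3, 1, 1, 2, 1, 1, 3) and L = D - A. Computing det(xI - L) by cofactor expansion (or equivalently via sum-over-permutations) gives x^8 - 14x^7 + 76x^6 - 204x^5 + 288x^4 - 210x^3 + 71x^2 - 8x. Since p(0) = det(-L) = 0, x divides p(x).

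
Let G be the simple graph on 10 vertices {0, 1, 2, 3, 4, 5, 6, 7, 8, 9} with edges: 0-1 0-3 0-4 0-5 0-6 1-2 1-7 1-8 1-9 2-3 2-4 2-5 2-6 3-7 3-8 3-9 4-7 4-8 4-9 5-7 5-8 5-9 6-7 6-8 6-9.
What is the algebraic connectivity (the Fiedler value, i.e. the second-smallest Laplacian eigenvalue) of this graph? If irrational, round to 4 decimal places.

5

Reading degrees in the order [0, 1, 2, 3, 4, 5, 6, 7, 8, 9] gives [5, 5, 5, 5, 5, 5, 5, 5, 5, 5]; set D = diag(5, 5, 5, 5, 5, 5, 5, 5, 5, 5) and form L = D - A. The smallest Laplacian eigenvalue is always 0. The next one, lambda_2 = 5, measures how hard the graph is to disconnect: larger values mean better connectivity. The eigenvalues sum to 50, which equals trace(L) = 2|E|.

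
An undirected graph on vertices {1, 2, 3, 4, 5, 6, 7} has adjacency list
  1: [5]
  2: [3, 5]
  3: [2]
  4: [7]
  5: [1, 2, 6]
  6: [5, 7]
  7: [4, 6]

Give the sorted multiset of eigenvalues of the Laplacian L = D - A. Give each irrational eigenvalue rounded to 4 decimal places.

Reading degrees in the order [1, 2, 3, 4, 5, 6, 7] gives [1, 2, 1, 1, 3, 2, 2]; set D = diag(1, 2, 1, 1, 3, 2, 2) and form L = D - A. L is symmetric positive semidefinite, so every eigenvalue is real and nonnegative. The single zero eigenvalue shows the graph is connected.

[0, 0.2603, 0.6262, 1.4055, 2.2742, 3.0996, 4.3342]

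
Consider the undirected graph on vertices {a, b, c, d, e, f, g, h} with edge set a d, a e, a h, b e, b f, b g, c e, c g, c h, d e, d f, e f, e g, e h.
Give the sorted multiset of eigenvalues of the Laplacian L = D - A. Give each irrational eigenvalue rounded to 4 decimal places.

With the vertex order [a, b, c, d, e, f, g, h], the degrees are [3, 3, 3, 3, 7, 3, 3, 3], giving D = diag(3, 3, 3, 3, 7, 3, 3, 3) and L = D - A. Since every row of L sums to 0, the all-ones vector is in the kernel and 0 is an eigenvalue. The eigenvalues sum to 28, which equals trace(L) = 2|E|.

[0, 1.7530, 1.7530, 3.4450, 3.4450, 4.8019, 4.8019, 8]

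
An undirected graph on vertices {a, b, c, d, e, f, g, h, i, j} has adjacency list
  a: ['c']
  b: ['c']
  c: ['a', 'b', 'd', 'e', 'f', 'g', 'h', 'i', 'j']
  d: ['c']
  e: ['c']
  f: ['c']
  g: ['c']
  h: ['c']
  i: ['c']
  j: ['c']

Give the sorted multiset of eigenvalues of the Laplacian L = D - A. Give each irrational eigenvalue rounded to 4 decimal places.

Reading degrees in the order [a, b, c, d, e, f, g, h, i, j] gives [1, 1, 9, 1, 1, 1, 1, 1, 1, 1]; set D = diag(1, 1, 9, 1, 1, 1, 1, 1, 1, 1) and form L = D - A. Since every row of L sums to 0, the all-ones vector is in the kernel and 0 is an eigenvalue. The single zero eigenvalue shows the graph is connected. By the matrix-tree theorem the graph has (1/10) * product of the nonzero eigenvalues = 1 spanning tree.

[0, 1, 1, 1, 1, 1, 1, 1, 1, 10]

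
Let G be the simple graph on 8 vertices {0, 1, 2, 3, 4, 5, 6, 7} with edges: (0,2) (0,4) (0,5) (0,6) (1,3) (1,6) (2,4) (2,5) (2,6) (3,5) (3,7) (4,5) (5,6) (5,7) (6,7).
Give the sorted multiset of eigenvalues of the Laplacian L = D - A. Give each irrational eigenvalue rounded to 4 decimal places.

Reading degrees in the order [0, 1, 2, 3, 4, 5, 6, 7] gives [4, 2, 4, 3, 3, 6, 5, 3]; set D = diag(4, 2, 4, 3, 3, 6, 5, 3) and form L = D - A. Diagonalising L (or applying a numerical eigensolver to the 8x8 matrix) gives the spectrum above. The single zero eigenvalue shows the graph is connected. There is one zero in the spectrum, matching the 1 component.

[0, 1.3163, 2.4063, 3.5671, 4.3029, 5, 6.2810, 7.1266]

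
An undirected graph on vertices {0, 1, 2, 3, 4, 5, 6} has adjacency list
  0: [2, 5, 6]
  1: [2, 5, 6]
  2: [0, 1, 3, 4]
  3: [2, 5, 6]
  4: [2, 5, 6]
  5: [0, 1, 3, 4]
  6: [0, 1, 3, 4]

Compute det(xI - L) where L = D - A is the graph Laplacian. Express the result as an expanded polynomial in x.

Reading degrees in the order [0, 1, 2, 3, 4, 5, 6] gives [3, 3, 4, 3, 3, 4, 4]; set D = diag(3, 3, 4, 3, 3, 4, 4) and form L = D - A. Computing det(xI - L) by cofactor expansion (or equivalently via sum-over-permutations) gives x^7 - 24x^6 + 234x^5 - 1192x^4 + 3357x^3 - 4968x^2 + 3024x. The coefficient of x^6 equals -trace(L) = -24, matching the sum of degrees. The eigenvalues sum to 24, which equals trace(L) = 2|E|.

x^7 - 24x^6 + 234x^5 - 1192x^4 + 3357x^3 - 4968x^2 + 3024x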